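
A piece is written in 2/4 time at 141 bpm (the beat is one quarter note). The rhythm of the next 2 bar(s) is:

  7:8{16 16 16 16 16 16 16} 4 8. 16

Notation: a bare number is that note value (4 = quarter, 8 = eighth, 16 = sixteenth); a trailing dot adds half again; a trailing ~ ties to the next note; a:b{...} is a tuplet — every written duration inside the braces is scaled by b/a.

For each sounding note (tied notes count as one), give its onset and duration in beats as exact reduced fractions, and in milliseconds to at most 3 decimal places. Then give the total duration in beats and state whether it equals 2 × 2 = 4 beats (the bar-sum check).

1) 0.0ms=0b +121.581ms=2/7b
2) 121.581ms=2/7b +121.581ms=2/7b
3) 243.161ms=4/7b +121.581ms=2/7b
4) 364.742ms=6/7b +121.581ms=2/7b
5) 486.322ms=8/7b +121.581ms=2/7b
6) 607.903ms=10/7b +121.581ms=2/7b
7) 729.483ms=12/7b +121.581ms=2/7b
8) 851.064ms=2b +425.532ms=1b
9) 1276.596ms=3b +319.149ms=3/4b
10) 1595.745ms=15/4b +106.383ms=1/4b
Σ=4b of 4 (141bpm 2/4) — PASS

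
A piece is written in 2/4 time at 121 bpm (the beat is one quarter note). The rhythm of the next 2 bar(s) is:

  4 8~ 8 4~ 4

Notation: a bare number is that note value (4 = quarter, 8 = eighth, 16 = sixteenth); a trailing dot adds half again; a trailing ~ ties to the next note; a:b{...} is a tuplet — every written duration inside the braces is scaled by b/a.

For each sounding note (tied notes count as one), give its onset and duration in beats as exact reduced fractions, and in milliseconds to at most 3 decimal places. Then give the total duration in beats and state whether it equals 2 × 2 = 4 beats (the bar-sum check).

1) 0.0ms=0b +495.868ms=1b
2) 495.868ms=1b +495.868ms=1b
3) 991.736ms=2b +991.736ms=2b
Σ=4b of 4 (121bpm 2/4) — PASS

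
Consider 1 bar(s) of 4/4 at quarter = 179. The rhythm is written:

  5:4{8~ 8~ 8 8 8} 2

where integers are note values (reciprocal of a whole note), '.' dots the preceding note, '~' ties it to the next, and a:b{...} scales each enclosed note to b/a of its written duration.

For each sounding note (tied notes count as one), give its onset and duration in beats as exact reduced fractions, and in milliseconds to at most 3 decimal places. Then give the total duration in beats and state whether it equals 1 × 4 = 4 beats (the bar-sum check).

1) 0.0ms=0b +402.235ms=6/5b
2) 402.235ms=6/5b +134.078ms=2/5b
3) 536.313ms=8/5b +134.078ms=2/5b
4) 670.391ms=2b +670.391ms=2b
Σ=4b of 4 (179bpm 4/4) — PASS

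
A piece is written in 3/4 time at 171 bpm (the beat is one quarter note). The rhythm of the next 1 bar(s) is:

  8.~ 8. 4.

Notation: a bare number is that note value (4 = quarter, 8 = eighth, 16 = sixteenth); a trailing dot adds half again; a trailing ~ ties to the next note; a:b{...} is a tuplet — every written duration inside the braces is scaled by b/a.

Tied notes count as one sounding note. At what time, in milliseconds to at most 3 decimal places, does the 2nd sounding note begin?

note 2 onset = 3/2b = 526.316ms

1. 0.0ms @ 0 + 526.316ms (3/2)
2. 526.316ms @ 3/2 + 526.316ms (3/2)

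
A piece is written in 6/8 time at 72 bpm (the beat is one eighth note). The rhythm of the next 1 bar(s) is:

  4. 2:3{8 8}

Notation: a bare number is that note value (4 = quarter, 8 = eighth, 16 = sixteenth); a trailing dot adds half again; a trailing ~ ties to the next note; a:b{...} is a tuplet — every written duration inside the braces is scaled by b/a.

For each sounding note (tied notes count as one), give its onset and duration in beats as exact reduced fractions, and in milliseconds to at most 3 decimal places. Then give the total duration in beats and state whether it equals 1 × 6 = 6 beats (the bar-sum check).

1) 0.0ms=0b +2500.0ms=3b
2) 2500.0ms=3b +1250.0ms=3/2b
3) 3750.0ms=9/2b +1250.0ms=3/2b
Σ=6b of 6 (72bpm 6/8) — PASS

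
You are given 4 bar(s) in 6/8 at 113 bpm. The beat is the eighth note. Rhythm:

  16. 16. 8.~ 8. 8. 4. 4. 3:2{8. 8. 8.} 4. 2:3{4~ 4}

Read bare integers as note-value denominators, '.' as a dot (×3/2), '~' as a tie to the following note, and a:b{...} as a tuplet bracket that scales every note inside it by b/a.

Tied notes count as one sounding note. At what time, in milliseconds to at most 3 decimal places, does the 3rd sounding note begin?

note 3 onset = 3/2b = 796.46ms

1. 0.0ms @ 0 + 398.23ms (3/4)
2. 398.23ms @ 3/4 + 398.23ms (3/4)
3. 796.46ms @ 3/2 + 1592.92ms (3)
4. 2389.381ms @ 9/2 + 796.46ms (3/2)
5. 3185.841ms @ 6 + 1592.92ms (3)
6. 4778.761ms @ 9 + 1592.92ms (3)
7. 6371.681ms @ 12 + 530.973ms (1)
8. 6902.655ms @ 13 + 530.973ms (1)
9. 7433.628ms @ 14 + 530.973ms (1)
10. 7964.602ms @ 15 + 1592.92ms (3)
11. 9557.522ms @ 18 + 3185.841ms (6)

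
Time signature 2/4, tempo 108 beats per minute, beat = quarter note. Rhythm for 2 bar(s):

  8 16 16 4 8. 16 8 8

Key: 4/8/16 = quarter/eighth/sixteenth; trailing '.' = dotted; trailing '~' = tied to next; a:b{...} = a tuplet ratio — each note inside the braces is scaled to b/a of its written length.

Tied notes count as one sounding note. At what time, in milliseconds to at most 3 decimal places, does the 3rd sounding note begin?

1. 0.0ms @ 0 + 277.778ms (1/2)
2. 277.778ms @ 1/2 + 138.889ms (1/4)
3. 416.667ms @ 3/4 + 138.889ms (1/4)
4. 555.556ms @ 1 + 555.556ms (1)
5. 1111.111ms @ 2 + 416.667ms (3/4)
6. 1527.778ms @ 11/4 + 138.889ms (1/4)
7. 1666.667ms @ 3 + 277.778ms (1/2)
8. 1944.444ms @ 7/2 + 277.778ms (1/2)

note 3 onset = 3/4b = 416.667ms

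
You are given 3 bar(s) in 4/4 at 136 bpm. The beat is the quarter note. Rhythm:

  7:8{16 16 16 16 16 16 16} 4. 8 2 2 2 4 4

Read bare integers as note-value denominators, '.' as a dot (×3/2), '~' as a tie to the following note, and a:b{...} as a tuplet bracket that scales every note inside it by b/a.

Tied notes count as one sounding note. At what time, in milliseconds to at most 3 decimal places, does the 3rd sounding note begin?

note 3 onset = 4/7b = 252.101ms

1. 0.0ms @ 0 + 126.05ms (2/7)
2. 126.05ms @ 2/7 + 126.05ms (2/7)
3. 252.101ms @ 4/7 + 126.05ms (2/7)
4. 378.151ms @ 6/7 + 126.05ms (2/7)
5. 504.202ms @ 8/7 + 126.05ms (2/7)
6. 630.252ms @ 10/7 + 126.05ms (2/7)
7. 756.303ms @ 12/7 + 126.05ms (2/7)
8. 882.353ms @ 2 + 661.765ms (3/2)
9. 1544.118ms @ 7/2 + 220.588ms (1/2)
10. 1764.706ms @ 4 + 882.353ms (2)
11. 2647.059ms @ 6 + 882.353ms (2)
12. 3529.412ms @ 8 + 882.353ms (2)
13. 4411.765ms @ 10 + 441.176ms (1)
14. 4852.941ms @ 11 + 441.176ms (1)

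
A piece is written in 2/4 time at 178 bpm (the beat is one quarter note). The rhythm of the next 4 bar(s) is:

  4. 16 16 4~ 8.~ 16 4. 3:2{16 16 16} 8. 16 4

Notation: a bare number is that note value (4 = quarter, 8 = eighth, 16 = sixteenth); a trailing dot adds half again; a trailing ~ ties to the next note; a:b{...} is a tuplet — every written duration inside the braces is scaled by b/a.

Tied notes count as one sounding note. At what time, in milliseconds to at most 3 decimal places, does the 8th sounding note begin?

note 8 onset = 35/6b = 1966.292ms

1. 0.0ms @ 0 + 505.618ms (3/2)
2. 505.618ms @ 3/2 + 84.27ms (1/4)
3. 589.888ms @ 7/4 + 84.27ms (1/4)
4. 674.157ms @ 2 + 674.157ms (2)
5. 1348.315ms @ 4 + 505.618ms (3/2)
6. 1853.933ms @ 11/2 + 56.18ms (1/6)
7. 1910.112ms @ 17/3 + 56.18ms (1/6)
8. 1966.292ms @ 35/6 + 56.18ms (1/6)
9. 2022.472ms @ 6 + 252.809ms (3/4)
10. 2275.281ms @ 27/4 + 84.27ms (1/4)
11. 2359.551ms @ 7 + 337.079ms (1)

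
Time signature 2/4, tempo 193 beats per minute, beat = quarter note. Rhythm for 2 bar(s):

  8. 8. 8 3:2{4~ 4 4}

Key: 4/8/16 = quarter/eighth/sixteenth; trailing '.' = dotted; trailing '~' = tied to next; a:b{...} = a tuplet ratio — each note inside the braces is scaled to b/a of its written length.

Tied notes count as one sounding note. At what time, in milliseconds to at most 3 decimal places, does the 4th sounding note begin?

1. 0.0ms @ 0 + 233.161ms (3/4)
2. 233.161ms @ 3/4 + 233.161ms (3/4)
3. 466.321ms @ 3/2 + 155.44ms (1/2)
4. 621.762ms @ 2 + 414.508ms (4/3)
5. 1036.269ms @ 10/3 + 207.254ms (2/3)

note 4 onset = 2b = 621.762ms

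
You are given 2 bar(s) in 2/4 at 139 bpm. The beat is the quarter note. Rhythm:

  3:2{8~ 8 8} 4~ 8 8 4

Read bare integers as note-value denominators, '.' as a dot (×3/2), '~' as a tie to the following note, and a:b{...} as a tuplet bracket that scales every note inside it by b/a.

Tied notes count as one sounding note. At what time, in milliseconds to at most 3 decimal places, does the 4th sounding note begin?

1. 0.0ms @ 0 + 287.77ms (2/3)
2. 287.77ms @ 2/3 + 143.885ms (1/3)
3. 431.655ms @ 1 + 647.482ms (3/2)
4. 1079.137ms @ 5/2 + 215.827ms (1/2)
5. 1294.964ms @ 3 + 431.655ms (1)

note 4 onset = 5/2b = 1079.137ms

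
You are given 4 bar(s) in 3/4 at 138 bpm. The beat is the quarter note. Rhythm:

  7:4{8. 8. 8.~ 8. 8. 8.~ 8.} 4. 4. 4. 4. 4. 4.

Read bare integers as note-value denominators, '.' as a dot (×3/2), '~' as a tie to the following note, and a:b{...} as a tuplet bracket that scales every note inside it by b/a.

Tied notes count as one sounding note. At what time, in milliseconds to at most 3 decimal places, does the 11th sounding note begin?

1. 0.0ms @ 0 + 186.335ms (3/7)
2. 186.335ms @ 3/7 + 186.335ms (3/7)
3. 372.671ms @ 6/7 + 372.671ms (6/7)
4. 745.342ms @ 12/7 + 186.335ms (3/7)
5. 931.677ms @ 15/7 + 372.671ms (6/7)
6. 1304.348ms @ 3 + 652.174ms (3/2)
7. 1956.522ms @ 9/2 + 652.174ms (3/2)
8. 2608.696ms @ 6 + 652.174ms (3/2)
9. 3260.87ms @ 15/2 + 652.174ms (3/2)
10. 3913.043ms @ 9 + 652.174ms (3/2)
11. 4565.217ms @ 21/2 + 652.174ms (3/2)

note 11 onset = 21/2b = 4565.217ms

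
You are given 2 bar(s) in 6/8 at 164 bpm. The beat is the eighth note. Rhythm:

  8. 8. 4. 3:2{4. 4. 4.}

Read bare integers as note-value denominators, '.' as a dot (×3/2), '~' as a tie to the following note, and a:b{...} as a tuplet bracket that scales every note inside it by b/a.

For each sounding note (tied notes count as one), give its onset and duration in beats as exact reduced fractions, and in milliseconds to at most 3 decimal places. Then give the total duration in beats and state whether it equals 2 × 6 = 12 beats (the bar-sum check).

1) 0.0ms=0b +548.78ms=3/2b
2) 548.78ms=3/2b +548.78ms=3/2b
3) 1097.561ms=3b +1097.561ms=3b
4) 2195.122ms=6b +731.707ms=2b
5) 2926.829ms=8b +731.707ms=2b
6) 3658.537ms=10b +731.707ms=2b
Σ=12b of 12 (164bpm 6/8) — PASS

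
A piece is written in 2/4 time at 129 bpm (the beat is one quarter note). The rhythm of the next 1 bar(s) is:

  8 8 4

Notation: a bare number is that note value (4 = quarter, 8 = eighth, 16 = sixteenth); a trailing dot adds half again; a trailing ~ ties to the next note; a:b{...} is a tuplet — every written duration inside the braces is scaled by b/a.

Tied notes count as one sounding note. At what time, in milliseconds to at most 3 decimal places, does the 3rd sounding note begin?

1. 0.0ms @ 0 + 232.558ms (1/2)
2. 232.558ms @ 1/2 + 232.558ms (1/2)
3. 465.116ms @ 1 + 465.116ms (1)

note 3 onset = 1b = 465.116ms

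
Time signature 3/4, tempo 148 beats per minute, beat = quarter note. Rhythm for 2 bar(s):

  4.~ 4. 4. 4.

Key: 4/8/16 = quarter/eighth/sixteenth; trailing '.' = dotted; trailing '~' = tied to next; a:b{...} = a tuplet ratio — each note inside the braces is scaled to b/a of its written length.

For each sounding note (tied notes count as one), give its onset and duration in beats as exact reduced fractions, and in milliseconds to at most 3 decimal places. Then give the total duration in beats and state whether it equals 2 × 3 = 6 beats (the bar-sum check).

1) 0.0ms=0b +1216.216ms=3b
2) 1216.216ms=3b +608.108ms=3/2b
3) 1824.324ms=9/2b +608.108ms=3/2b
Σ=6b of 6 (148bpm 3/4) — PASS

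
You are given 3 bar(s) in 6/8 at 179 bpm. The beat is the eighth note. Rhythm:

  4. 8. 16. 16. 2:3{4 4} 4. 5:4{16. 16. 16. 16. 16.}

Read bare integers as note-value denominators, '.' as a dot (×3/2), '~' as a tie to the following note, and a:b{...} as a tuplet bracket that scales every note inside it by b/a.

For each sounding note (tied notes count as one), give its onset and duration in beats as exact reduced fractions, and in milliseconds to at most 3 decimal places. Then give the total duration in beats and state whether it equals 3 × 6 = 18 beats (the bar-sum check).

1) 0.0ms=0b +1005.587ms=3b
2) 1005.587ms=3b +502.793ms=3/2b
3) 1508.38ms=9/2b +251.397ms=3/4b
4) 1759.777ms=21/4b +251.397ms=3/4b
5) 2011.173ms=6b +1005.587ms=3b
6) 3016.76ms=9b +1005.587ms=3b
7) 4022.346ms=12b +1005.587ms=3b
8) 5027.933ms=15b +201.117ms=3/5b
9) 5229.05ms=78/5b +201.117ms=3/5b
10) 5430.168ms=81/5b +201.117ms=3/5b
11) 5631.285ms=84/5b +201.117ms=3/5b
12) 5832.402ms=87/5b +201.117ms=3/5b
Σ=18b of 18 (179bpm 6/8) — PASS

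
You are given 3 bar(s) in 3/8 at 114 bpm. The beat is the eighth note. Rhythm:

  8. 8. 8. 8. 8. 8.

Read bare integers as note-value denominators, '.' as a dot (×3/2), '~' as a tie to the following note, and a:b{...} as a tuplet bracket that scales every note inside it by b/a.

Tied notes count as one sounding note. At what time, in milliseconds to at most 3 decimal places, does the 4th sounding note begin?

1. 0.0ms @ 0 + 789.474ms (3/2)
2. 789.474ms @ 3/2 + 789.474ms (3/2)
3. 1578.947ms @ 3 + 789.474ms (3/2)
4. 2368.421ms @ 9/2 + 789.474ms (3/2)
5. 3157.895ms @ 6 + 789.474ms (3/2)
6. 3947.368ms @ 15/2 + 789.474ms (3/2)

note 4 onset = 9/2b = 2368.421ms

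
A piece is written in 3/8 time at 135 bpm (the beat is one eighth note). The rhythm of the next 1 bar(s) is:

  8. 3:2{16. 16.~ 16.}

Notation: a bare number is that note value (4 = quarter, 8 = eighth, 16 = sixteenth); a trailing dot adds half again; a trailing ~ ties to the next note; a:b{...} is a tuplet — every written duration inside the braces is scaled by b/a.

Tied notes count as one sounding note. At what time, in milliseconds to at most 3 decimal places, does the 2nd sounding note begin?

note 2 onset = 3/2b = 666.667ms

1. 0.0ms @ 0 + 666.667ms (3/2)
2. 666.667ms @ 3/2 + 222.222ms (1/2)
3. 888.889ms @ 2 + 444.444ms (1)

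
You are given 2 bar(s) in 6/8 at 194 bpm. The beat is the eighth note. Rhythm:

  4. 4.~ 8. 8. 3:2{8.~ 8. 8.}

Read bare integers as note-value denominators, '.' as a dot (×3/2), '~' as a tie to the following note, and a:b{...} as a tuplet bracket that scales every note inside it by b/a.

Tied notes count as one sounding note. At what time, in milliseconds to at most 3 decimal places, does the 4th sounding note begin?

note 4 onset = 9b = 2783.505ms

1. 0.0ms @ 0 + 927.835ms (3)
2. 927.835ms @ 3 + 1391.753ms (9/2)
3. 2319.588ms @ 15/2 + 463.918ms (3/2)
4. 2783.505ms @ 9 + 618.557ms (2)
5. 3402.062ms @ 11 + 309.278ms (1)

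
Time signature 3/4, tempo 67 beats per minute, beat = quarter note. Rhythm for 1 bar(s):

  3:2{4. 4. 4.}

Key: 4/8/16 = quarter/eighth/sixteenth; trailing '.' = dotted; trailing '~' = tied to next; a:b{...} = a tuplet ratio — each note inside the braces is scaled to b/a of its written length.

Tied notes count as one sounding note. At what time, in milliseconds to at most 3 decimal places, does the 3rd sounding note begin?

1. 0.0ms @ 0 + 895.522ms (1)
2. 895.522ms @ 1 + 895.522ms (1)
3. 1791.045ms @ 2 + 895.522ms (1)

note 3 onset = 2b = 1791.045ms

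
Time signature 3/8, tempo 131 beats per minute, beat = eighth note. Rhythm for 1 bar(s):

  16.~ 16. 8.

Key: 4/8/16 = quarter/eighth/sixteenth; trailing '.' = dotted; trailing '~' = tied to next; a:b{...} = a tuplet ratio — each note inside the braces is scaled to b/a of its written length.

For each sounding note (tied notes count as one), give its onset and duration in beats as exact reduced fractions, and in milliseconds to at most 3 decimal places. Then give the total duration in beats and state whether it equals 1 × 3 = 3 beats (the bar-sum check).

1) 0.0ms=0b +687.023ms=3/2b
2) 687.023ms=3/2b +687.023ms=3/2b
Σ=3b of 3 (131bpm 3/8) — PASS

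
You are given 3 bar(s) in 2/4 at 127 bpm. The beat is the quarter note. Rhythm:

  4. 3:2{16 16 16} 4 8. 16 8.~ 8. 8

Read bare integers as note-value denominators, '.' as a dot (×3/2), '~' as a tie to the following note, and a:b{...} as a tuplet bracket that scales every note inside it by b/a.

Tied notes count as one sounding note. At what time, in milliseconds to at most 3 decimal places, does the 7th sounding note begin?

1. 0.0ms @ 0 + 708.661ms (3/2)
2. 708.661ms @ 3/2 + 78.74ms (1/6)
3. 787.402ms @ 5/3 + 78.74ms (1/6)
4. 866.142ms @ 11/6 + 78.74ms (1/6)
5. 944.882ms @ 2 + 472.441ms (1)
6. 1417.323ms @ 3 + 354.331ms (3/4)
7. 1771.654ms @ 15/4 + 118.11ms (1/4)
8. 1889.764ms @ 4 + 708.661ms (3/2)
9. 2598.425ms @ 11/2 + 236.22ms (1/2)

note 7 onset = 15/4b = 1771.654ms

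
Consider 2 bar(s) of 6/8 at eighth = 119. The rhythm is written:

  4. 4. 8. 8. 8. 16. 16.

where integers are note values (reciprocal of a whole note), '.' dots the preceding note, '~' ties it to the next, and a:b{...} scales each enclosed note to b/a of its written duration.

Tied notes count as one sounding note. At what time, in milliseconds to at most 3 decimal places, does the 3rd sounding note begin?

1. 0.0ms @ 0 + 1512.605ms (3)
2. 1512.605ms @ 3 + 1512.605ms (3)
3. 3025.21ms @ 6 + 756.303ms (3/2)
4. 3781.513ms @ 15/2 + 756.303ms (3/2)
5. 4537.815ms @ 9 + 756.303ms (3/2)
6. 5294.118ms @ 21/2 + 378.151ms (3/4)
7. 5672.269ms @ 45/4 + 378.151ms (3/4)

note 3 onset = 6b = 3025.21ms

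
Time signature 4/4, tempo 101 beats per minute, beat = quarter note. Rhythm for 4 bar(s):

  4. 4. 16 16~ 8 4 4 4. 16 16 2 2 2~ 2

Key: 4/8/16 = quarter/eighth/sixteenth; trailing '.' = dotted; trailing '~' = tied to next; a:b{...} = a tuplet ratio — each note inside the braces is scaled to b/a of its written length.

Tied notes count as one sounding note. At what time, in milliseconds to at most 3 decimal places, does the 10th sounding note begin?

note 10 onset = 8b = 4752.475ms

1. 0.0ms @ 0 + 891.089ms (3/2)
2. 891.089ms @ 3/2 + 891.089ms (3/2)
3. 1782.178ms @ 3 + 148.515ms (1/4)
4. 1930.693ms @ 13/4 + 445.545ms (3/4)
5. 2376.238ms @ 4 + 594.059ms (1)
6. 2970.297ms @ 5 + 594.059ms (1)
7. 3564.356ms @ 6 + 891.089ms (3/2)
8. 4455.446ms @ 15/2 + 148.515ms (1/4)
9. 4603.96ms @ 31/4 + 148.515ms (1/4)
10. 4752.475ms @ 8 + 1188.119ms (2)
11. 5940.594ms @ 10 + 1188.119ms (2)
12. 7128.713ms @ 12 + 2376.238ms (4)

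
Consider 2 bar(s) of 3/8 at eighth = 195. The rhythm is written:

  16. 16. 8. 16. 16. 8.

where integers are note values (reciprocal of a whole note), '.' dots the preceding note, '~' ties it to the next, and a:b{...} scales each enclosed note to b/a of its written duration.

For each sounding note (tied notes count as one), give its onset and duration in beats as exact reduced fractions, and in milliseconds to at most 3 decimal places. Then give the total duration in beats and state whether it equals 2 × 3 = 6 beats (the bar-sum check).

1) 0.0ms=0b +230.769ms=3/4b
2) 230.769ms=3/4b +230.769ms=3/4b
3) 461.538ms=3/2b +461.538ms=3/2b
4) 923.077ms=3b +230.769ms=3/4b
5) 1153.846ms=15/4b +230.769ms=3/4b
6) 1384.615ms=9/2b +461.538ms=3/2b
Σ=6b of 6 (195bpm 3/8) — PASS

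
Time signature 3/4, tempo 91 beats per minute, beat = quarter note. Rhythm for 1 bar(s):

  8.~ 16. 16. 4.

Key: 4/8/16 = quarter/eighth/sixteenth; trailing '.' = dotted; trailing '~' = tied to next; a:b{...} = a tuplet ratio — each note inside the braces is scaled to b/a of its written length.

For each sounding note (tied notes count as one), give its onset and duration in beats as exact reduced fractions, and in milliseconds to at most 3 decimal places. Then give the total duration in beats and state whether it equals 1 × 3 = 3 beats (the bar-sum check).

1) 0.0ms=0b +741.758ms=9/8b
2) 741.758ms=9/8b +247.253ms=3/8b
3) 989.011ms=3/2b +989.011ms=3/2b
Σ=3b of 3 (91bpm 3/4) — PASS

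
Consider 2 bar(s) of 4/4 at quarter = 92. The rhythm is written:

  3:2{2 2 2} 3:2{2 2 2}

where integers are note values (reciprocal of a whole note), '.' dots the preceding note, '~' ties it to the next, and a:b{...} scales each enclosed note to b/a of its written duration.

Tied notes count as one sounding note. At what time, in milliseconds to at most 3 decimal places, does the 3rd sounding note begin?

1. 0.0ms @ 0 + 869.565ms (4/3)
2. 869.565ms @ 4/3 + 869.565ms (4/3)
3. 1739.13ms @ 8/3 + 869.565ms (4/3)
4. 2608.696ms @ 4 + 869.565ms (4/3)
5. 3478.261ms @ 16/3 + 869.565ms (4/3)
6. 4347.826ms @ 20/3 + 869.565ms (4/3)

note 3 onset = 8/3b = 1739.13ms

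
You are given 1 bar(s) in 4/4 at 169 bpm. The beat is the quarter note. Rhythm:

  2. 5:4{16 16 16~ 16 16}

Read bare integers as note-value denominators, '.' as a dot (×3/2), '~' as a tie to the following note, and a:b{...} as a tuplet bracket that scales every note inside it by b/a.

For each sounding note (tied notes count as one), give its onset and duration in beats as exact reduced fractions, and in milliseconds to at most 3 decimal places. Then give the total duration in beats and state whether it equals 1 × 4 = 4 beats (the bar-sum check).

1) 0.0ms=0b +1065.089ms=3b
2) 1065.089ms=3b +71.006ms=1/5b
3) 1136.095ms=16/5b +71.006ms=1/5b
4) 1207.101ms=17/5b +142.012ms=2/5b
5) 1349.112ms=19/5b +71.006ms=1/5b
Σ=4b of 4 (169bpm 4/4) — PASS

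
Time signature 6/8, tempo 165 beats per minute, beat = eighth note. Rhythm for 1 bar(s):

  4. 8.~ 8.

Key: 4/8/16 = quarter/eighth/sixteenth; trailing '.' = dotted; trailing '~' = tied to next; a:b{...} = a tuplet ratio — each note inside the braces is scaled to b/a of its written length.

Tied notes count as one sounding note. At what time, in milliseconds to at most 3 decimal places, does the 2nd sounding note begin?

note 2 onset = 3b = 1090.909ms

1. 0.0ms @ 0 + 1090.909ms (3)
2. 1090.909ms @ 3 + 1090.909ms (3)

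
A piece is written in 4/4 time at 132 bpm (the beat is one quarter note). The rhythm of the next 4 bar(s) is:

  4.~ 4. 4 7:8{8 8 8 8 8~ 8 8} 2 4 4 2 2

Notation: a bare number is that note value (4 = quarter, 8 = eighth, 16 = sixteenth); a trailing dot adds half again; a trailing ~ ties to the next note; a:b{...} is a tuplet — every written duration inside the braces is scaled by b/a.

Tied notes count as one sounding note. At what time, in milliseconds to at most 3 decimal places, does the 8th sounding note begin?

note 8 onset = 52/7b = 3376.623ms

1. 0.0ms @ 0 + 1363.636ms (3)
2. 1363.636ms @ 3 + 454.545ms (1)
3. 1818.182ms @ 4 + 259.74ms (4/7)
4. 2077.922ms @ 32/7 + 259.74ms (4/7)
5. 2337.662ms @ 36/7 + 259.74ms (4/7)
6. 2597.403ms @ 40/7 + 259.74ms (4/7)
7. 2857.143ms @ 44/7 + 519.481ms (8/7)
8. 3376.623ms @ 52/7 + 259.74ms (4/7)
9. 3636.364ms @ 8 + 909.091ms (2)
10. 4545.455ms @ 10 + 454.545ms (1)
11. 5000.0ms @ 11 + 454.545ms (1)
12. 5454.545ms @ 12 + 909.091ms (2)
13. 6363.636ms @ 14 + 909.091ms (2)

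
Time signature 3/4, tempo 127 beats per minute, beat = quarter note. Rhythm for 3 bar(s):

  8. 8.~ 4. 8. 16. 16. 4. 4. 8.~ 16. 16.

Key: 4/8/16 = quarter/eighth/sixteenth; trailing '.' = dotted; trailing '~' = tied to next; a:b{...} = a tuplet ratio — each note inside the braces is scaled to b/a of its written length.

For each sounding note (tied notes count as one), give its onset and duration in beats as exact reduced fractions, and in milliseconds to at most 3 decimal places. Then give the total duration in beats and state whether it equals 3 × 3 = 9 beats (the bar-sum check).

1) 0.0ms=0b +354.331ms=3/4b
2) 354.331ms=3/4b +1062.992ms=9/4b
3) 1417.323ms=3b +354.331ms=3/4b
4) 1771.654ms=15/4b +177.165ms=3/8b
5) 1948.819ms=33/8b +177.165ms=3/8b
6) 2125.984ms=9/2b +708.661ms=3/2b
7) 2834.646ms=6b +708.661ms=3/2b
8) 3543.307ms=15/2b +531.496ms=9/8b
9) 4074.803ms=69/8b +177.165ms=3/8b
Σ=9b of 9 (127bpm 3/4) — PASS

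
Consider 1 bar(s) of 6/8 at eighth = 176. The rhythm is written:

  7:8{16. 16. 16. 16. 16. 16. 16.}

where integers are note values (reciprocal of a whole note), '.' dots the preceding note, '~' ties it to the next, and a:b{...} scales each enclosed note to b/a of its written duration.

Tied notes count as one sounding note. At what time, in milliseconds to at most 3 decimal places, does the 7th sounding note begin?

1. 0.0ms @ 0 + 292.208ms (6/7)
2. 292.208ms @ 6/7 + 292.208ms (6/7)
3. 584.416ms @ 12/7 + 292.208ms (6/7)
4. 876.623ms @ 18/7 + 292.208ms (6/7)
5. 1168.831ms @ 24/7 + 292.208ms (6/7)
6. 1461.039ms @ 30/7 + 292.208ms (6/7)
7. 1753.247ms @ 36/7 + 292.208ms (6/7)

note 7 onset = 36/7b = 1753.247ms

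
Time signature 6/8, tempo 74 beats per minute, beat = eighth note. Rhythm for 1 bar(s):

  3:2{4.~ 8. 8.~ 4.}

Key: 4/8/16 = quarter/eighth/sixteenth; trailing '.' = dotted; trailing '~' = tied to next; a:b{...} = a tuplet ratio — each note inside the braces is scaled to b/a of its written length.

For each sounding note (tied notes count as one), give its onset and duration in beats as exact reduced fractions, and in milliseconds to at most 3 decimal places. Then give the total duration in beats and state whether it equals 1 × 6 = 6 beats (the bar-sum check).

1) 0.0ms=0b +2432.432ms=3b
2) 2432.432ms=3b +2432.432ms=3b
Σ=6b of 6 (74bpm 6/8) — PASS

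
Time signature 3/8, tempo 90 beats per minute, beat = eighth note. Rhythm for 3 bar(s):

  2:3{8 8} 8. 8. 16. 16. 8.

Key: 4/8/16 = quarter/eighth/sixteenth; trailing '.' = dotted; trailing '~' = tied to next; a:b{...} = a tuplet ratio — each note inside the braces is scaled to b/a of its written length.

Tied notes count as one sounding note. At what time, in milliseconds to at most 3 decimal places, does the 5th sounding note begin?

note 5 onset = 6b = 4000.0ms

1. 0.0ms @ 0 + 1000.0ms (3/2)
2. 1000.0ms @ 3/2 + 1000.0ms (3/2)
3. 2000.0ms @ 3 + 1000.0ms (3/2)
4. 3000.0ms @ 9/2 + 1000.0ms (3/2)
5. 4000.0ms @ 6 + 500.0ms (3/4)
6. 4500.0ms @ 27/4 + 500.0ms (3/4)
7. 5000.0ms @ 15/2 + 1000.0ms (3/2)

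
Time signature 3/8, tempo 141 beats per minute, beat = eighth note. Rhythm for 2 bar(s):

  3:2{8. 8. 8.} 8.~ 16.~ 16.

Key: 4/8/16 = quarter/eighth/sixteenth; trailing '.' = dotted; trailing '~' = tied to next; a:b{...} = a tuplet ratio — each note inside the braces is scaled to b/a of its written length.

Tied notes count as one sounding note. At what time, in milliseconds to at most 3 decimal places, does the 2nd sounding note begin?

note 2 onset = 1b = 425.532ms

1. 0.0ms @ 0 + 425.532ms (1)
2. 425.532ms @ 1 + 425.532ms (1)
3. 851.064ms @ 2 + 425.532ms (1)
4. 1276.596ms @ 3 + 1276.596ms (3)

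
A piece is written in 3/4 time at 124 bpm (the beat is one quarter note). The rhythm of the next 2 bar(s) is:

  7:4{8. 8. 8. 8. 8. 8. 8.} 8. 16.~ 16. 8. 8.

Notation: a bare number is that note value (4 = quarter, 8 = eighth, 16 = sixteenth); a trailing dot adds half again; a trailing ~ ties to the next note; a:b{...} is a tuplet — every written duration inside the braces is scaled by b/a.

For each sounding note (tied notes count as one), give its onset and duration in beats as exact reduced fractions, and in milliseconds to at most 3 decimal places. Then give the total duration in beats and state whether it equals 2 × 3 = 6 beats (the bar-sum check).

1) 0.0ms=0b +207.373ms=3/7b
2) 207.373ms=3/7b +207.373ms=3/7b
3) 414.747ms=6/7b +207.373ms=3/7b
4) 622.12ms=9/7b +207.373ms=3/7b
5) 829.493ms=12/7b +207.373ms=3/7b
6) 1036.866ms=15/7b +207.373ms=3/7b
7) 1244.24ms=18/7b +207.373ms=3/7b
8) 1451.613ms=3b +362.903ms=3/4b
9) 1814.516ms=15/4b +362.903ms=3/4b
10) 2177.419ms=9/2b +362.903ms=3/4b
11) 2540.323ms=21/4b +362.903ms=3/4b
Σ=6b of 6 (124bpm 3/4) — PASS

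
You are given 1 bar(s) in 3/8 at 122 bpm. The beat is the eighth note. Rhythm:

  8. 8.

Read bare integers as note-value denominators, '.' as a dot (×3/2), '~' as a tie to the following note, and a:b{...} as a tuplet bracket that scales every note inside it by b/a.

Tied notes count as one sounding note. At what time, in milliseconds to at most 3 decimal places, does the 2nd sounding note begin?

1. 0.0ms @ 0 + 737.705ms (3/2)
2. 737.705ms @ 3/2 + 737.705ms (3/2)

note 2 onset = 3/2b = 737.705ms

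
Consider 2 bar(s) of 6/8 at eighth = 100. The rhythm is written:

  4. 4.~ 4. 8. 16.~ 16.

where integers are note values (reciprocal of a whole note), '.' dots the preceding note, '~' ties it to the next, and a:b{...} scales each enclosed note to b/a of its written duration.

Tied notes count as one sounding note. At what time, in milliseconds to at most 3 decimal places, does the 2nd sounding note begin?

note 2 onset = 3b = 1800.0ms

1. 0.0ms @ 0 + 1800.0ms (3)
2. 1800.0ms @ 3 + 3600.0ms (6)
3. 5400.0ms @ 9 + 900.0ms (3/2)
4. 6300.0ms @ 21/2 + 900.0ms (3/2)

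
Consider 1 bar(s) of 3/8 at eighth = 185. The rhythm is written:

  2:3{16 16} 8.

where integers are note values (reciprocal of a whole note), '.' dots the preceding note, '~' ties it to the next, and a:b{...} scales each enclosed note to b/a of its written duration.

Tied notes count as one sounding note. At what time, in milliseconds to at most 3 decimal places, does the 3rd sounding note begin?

1. 0.0ms @ 0 + 243.243ms (3/4)
2. 243.243ms @ 3/4 + 243.243ms (3/4)
3. 486.486ms @ 3/2 + 486.486ms (3/2)

note 3 onset = 3/2b = 486.486ms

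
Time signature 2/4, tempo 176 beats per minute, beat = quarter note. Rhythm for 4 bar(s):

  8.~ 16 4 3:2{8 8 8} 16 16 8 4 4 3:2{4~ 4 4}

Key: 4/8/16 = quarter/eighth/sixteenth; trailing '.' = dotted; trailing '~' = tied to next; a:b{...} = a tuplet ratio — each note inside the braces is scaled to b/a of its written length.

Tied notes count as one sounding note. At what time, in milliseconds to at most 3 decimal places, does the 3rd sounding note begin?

1. 0.0ms @ 0 + 340.909ms (1)
2. 340.909ms @ 1 + 340.909ms (1)
3. 681.818ms @ 2 + 113.636ms (1/3)
4. 795.455ms @ 7/3 + 113.636ms (1/3)
5. 909.091ms @ 8/3 + 113.636ms (1/3)
6. 1022.727ms @ 3 + 85.227ms (1/4)
7. 1107.955ms @ 13/4 + 85.227ms (1/4)
8. 1193.182ms @ 7/2 + 170.455ms (1/2)
9. 1363.636ms @ 4 + 340.909ms (1)
10. 1704.545ms @ 5 + 340.909ms (1)
11. 2045.455ms @ 6 + 454.545ms (4/3)
12. 2500.0ms @ 22/3 + 227.273ms (2/3)

note 3 onset = 2b = 681.818ms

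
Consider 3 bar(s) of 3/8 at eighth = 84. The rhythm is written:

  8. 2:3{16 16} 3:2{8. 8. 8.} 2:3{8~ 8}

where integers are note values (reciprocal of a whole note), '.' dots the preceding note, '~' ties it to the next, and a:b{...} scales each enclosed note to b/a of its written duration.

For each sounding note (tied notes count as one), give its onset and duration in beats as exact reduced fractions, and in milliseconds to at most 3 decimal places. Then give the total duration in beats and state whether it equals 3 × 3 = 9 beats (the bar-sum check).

1) 0.0ms=0b +1071.429ms=3/2b
2) 1071.429ms=3/2b +535.714ms=3/4b
3) 1607.143ms=9/4b +535.714ms=3/4b
4) 2142.857ms=3b +714.286ms=1b
5) 2857.143ms=4b +714.286ms=1b
6) 3571.429ms=5b +714.286ms=1b
7) 4285.714ms=6b +2142.857ms=3b
Σ=9b of 9 (84bpm 3/8) — PASS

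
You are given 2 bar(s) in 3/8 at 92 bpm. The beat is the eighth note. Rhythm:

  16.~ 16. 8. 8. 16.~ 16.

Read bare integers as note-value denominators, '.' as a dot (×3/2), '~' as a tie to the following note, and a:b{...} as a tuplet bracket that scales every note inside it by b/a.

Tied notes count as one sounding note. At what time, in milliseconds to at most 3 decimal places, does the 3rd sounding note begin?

note 3 onset = 3b = 1956.522ms

1. 0.0ms @ 0 + 978.261ms (3/2)
2. 978.261ms @ 3/2 + 978.261ms (3/2)
3. 1956.522ms @ 3 + 978.261ms (3/2)
4. 2934.783ms @ 9/2 + 978.261ms (3/2)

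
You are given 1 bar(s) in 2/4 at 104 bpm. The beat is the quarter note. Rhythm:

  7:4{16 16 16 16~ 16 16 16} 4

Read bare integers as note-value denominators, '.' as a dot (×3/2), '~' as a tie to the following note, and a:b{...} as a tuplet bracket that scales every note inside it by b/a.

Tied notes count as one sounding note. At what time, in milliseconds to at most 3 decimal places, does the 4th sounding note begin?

1. 0.0ms @ 0 + 82.418ms (1/7)
2. 82.418ms @ 1/7 + 82.418ms (1/7)
3. 164.835ms @ 2/7 + 82.418ms (1/7)
4. 247.253ms @ 3/7 + 164.835ms (2/7)
5. 412.088ms @ 5/7 + 82.418ms (1/7)
6. 494.505ms @ 6/7 + 82.418ms (1/7)
7. 576.923ms @ 1 + 576.923ms (1)

note 4 onset = 3/7b = 247.253ms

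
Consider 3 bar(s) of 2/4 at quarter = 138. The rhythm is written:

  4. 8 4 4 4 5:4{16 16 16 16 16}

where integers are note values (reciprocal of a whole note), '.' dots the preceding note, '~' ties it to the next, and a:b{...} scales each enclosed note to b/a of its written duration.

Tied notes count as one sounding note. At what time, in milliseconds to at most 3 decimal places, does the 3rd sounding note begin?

note 3 onset = 2b = 869.565ms

1. 0.0ms @ 0 + 652.174ms (3/2)
2. 652.174ms @ 3/2 + 217.391ms (1/2)
3. 869.565ms @ 2 + 434.783ms (1)
4. 1304.348ms @ 3 + 434.783ms (1)
5. 1739.13ms @ 4 + 434.783ms (1)
6. 2173.913ms @ 5 + 86.957ms (1/5)
7. 2260.87ms @ 26/5 + 86.957ms (1/5)
8. 2347.826ms @ 27/5 + 86.957ms (1/5)
9. 2434.783ms @ 28/5 + 86.957ms (1/5)
10. 2521.739ms @ 29/5 + 86.957ms (1/5)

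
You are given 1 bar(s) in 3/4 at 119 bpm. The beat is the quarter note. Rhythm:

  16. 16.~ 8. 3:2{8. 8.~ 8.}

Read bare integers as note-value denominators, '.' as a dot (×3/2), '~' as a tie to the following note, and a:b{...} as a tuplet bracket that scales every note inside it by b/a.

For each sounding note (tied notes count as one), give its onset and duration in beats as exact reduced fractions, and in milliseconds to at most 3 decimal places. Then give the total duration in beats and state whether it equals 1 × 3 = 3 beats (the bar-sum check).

1) 0.0ms=0b +189.076ms=3/8b
2) 189.076ms=3/8b +567.227ms=9/8b
3) 756.303ms=3/2b +252.101ms=1/2b
4) 1008.403ms=2b +504.202ms=1b
Σ=3b of 3 (119bpm 3/4) — PASS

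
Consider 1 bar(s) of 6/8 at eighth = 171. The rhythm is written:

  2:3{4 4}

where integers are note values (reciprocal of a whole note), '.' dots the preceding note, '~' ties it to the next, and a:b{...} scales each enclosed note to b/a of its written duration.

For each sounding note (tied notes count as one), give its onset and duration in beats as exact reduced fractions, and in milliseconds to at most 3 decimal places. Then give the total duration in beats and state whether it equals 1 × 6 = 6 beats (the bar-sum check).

1) 0.0ms=0b +1052.632ms=3b
2) 1052.632ms=3b +1052.632ms=3b
Σ=6b of 6 (171bpm 6/8) — PASS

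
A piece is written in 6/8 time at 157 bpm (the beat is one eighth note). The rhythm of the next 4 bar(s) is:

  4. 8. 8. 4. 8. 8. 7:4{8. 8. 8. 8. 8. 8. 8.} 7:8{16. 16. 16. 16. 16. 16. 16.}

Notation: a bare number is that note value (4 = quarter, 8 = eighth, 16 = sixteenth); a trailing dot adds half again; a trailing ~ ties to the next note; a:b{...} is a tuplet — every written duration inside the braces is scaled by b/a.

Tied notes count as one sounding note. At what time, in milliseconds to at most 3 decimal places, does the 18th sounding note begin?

1. 0.0ms @ 0 + 1146.497ms (3)
2. 1146.497ms @ 3 + 573.248ms (3/2)
3. 1719.745ms @ 9/2 + 573.248ms (3/2)
4. 2292.994ms @ 6 + 1146.497ms (3)
5. 3439.49ms @ 9 + 573.248ms (3/2)
6. 4012.739ms @ 21/2 + 573.248ms (3/2)
7. 4585.987ms @ 12 + 327.571ms (6/7)
8. 4913.558ms @ 90/7 + 327.571ms (6/7)
9. 5241.128ms @ 96/7 + 327.571ms (6/7)
10. 5568.699ms @ 102/7 + 327.571ms (6/7)
11. 5896.269ms @ 108/7 + 327.571ms (6/7)
12. 6223.84ms @ 114/7 + 327.571ms (6/7)
13. 6551.41ms @ 120/7 + 327.571ms (6/7)
14. 6878.981ms @ 18 + 327.571ms (6/7)
15. 7206.551ms @ 132/7 + 327.571ms (6/7)
16. 7534.122ms @ 138/7 + 327.571ms (6/7)
17. 7861.692ms @ 144/7 + 327.571ms (6/7)
18. 8189.263ms @ 150/7 + 327.571ms (6/7)
19. 8516.833ms @ 156/7 + 327.571ms (6/7)
20. 8844.404ms @ 162/7 + 327.571ms (6/7)

note 18 onset = 150/7b = 8189.263ms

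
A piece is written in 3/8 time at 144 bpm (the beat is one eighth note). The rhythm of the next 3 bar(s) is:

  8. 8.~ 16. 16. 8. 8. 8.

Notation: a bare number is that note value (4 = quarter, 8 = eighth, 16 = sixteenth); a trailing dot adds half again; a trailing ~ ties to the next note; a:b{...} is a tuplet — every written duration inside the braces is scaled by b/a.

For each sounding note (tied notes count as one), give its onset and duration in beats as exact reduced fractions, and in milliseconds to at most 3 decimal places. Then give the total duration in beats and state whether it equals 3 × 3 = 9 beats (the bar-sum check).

1) 0.0ms=0b +625.0ms=3/2b
2) 625.0ms=3/2b +937.5ms=9/4b
3) 1562.5ms=15/4b +312.5ms=3/4b
4) 1875.0ms=9/2b +625.0ms=3/2b
5) 2500.0ms=6b +625.0ms=3/2b
6) 3125.0ms=15/2b +625.0ms=3/2b
Σ=9b of 9 (144bpm 3/8) — PASS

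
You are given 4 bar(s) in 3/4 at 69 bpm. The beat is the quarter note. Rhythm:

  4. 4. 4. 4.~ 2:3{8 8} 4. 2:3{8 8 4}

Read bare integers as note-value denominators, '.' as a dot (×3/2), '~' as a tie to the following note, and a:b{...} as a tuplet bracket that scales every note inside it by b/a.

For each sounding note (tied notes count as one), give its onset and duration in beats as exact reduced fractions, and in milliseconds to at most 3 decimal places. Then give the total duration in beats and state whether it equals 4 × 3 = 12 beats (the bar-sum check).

1) 0.0ms=0b +1304.348ms=3/2b
2) 1304.348ms=3/2b +1304.348ms=3/2b
3) 2608.696ms=3b +1304.348ms=3/2b
4) 3913.043ms=9/2b +1956.522ms=9/4b
5) 5869.565ms=27/4b +652.174ms=3/4b
6) 6521.739ms=15/2b +1304.348ms=3/2b
7) 7826.087ms=9b +652.174ms=3/4b
8) 8478.261ms=39/4b +652.174ms=3/4b
9) 9130.435ms=21/2b +1304.348ms=3/2b
Σ=12b of 12 (69bpm 3/4) — PASS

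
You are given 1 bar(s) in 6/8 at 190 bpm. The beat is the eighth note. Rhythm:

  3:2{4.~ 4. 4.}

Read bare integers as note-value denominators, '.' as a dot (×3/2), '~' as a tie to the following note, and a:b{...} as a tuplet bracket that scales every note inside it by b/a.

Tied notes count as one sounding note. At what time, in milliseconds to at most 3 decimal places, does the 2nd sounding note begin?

1. 0.0ms @ 0 + 1263.158ms (4)
2. 1263.158ms @ 4 + 631.579ms (2)

note 2 onset = 4b = 1263.158ms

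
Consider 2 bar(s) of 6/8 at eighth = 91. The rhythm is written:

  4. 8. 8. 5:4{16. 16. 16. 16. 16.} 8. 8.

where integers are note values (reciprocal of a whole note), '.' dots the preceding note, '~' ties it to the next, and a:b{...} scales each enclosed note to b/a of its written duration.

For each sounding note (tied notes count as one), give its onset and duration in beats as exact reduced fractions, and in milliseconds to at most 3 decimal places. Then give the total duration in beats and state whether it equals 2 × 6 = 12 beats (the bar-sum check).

1) 0.0ms=0b +1978.022ms=3b
2) 1978.022ms=3b +989.011ms=3/2b
3) 2967.033ms=9/2b +989.011ms=3/2b
4) 3956.044ms=6b +395.604ms=3/5b
5) 4351.648ms=33/5b +395.604ms=3/5b
6) 4747.253ms=36/5b +395.604ms=3/5b
7) 5142.857ms=39/5b +395.604ms=3/5b
8) 5538.462ms=42/5b +395.604ms=3/5b
9) 5934.066ms=9b +989.011ms=3/2b
10) 6923.077ms=21/2b +989.011ms=3/2b
Σ=12b of 12 (91bpm 6/8) — PASS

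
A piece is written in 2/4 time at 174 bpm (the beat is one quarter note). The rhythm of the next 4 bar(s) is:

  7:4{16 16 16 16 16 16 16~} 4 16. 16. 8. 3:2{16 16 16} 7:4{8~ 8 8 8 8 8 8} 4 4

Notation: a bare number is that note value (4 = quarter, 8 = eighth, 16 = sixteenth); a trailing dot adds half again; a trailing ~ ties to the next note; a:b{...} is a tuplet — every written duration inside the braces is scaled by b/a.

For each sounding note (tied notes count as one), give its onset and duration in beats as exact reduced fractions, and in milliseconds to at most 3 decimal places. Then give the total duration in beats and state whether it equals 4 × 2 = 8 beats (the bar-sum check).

1) 0.0ms=0b +49.261ms=1/7b
2) 49.261ms=1/7b +49.261ms=1/7b
3) 98.522ms=2/7b +49.261ms=1/7b
4) 147.783ms=3/7b +49.261ms=1/7b
5) 197.044ms=4/7b +49.261ms=1/7b
6) 246.305ms=5/7b +49.261ms=1/7b
7) 295.567ms=6/7b +394.089ms=8/7b
8) 689.655ms=2b +129.31ms=3/8b
9) 818.966ms=19/8b +129.31ms=3/8b
10) 948.276ms=11/4b +258.621ms=3/4b
11) 1206.897ms=7/2b +57.471ms=1/6b
12) 1264.368ms=11/3b +57.471ms=1/6b
13) 1321.839ms=23/6b +57.471ms=1/6b
14) 1379.31ms=4b +197.044ms=4/7b
15) 1576.355ms=32/7b +98.522ms=2/7b
16) 1674.877ms=34/7b +98.522ms=2/7b
17) 1773.399ms=36/7b +98.522ms=2/7b
18) 1871.921ms=38/7b +98.522ms=2/7b
19) 1970.443ms=40/7b +98.522ms=2/7b
20) 2068.966ms=6b +344.828ms=1b
21) 2413.793ms=7b +344.828ms=1b
Σ=8b of 8 (174bpm 2/4) — PASS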